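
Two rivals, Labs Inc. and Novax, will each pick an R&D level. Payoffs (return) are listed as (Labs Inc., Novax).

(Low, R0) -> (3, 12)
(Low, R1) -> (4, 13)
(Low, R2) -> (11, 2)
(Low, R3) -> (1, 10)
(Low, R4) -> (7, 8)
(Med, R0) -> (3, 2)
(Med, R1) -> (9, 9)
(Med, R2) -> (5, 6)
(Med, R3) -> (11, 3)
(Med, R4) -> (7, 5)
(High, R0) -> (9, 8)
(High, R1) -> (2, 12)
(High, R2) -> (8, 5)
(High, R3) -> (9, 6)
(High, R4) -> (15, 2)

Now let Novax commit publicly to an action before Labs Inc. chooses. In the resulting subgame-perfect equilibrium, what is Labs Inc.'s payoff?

Backward induction with Novax moving first.
- R0: BR = High, leader payoff 8.
- R1: BR = Med, leader payoff 9.
- R2: BR = Low, leader payoff 2.
- R3: BR = Med, leader payoff 3.
- R4: BR = High, leader payoff 2.
Among 8, 9, 2, 3, 2, the best is 9 at R1. Subgame-perfect outcome: (Med, R1) with payoffs (9, 9).

9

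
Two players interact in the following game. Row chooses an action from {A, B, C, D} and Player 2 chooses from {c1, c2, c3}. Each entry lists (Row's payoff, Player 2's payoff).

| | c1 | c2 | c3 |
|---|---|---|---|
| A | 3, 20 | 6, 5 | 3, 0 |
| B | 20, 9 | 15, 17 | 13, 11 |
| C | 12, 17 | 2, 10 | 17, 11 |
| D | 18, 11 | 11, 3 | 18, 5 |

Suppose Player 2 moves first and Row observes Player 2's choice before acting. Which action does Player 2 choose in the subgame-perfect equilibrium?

c2

Solve by backward induction (Player 2 leads).
- c1: BR = B, leader payoff 9.
- c2: BR = B, leader payoff 17.
- c3: BR = D, leader payoff 5.
Maximizing over 9, 17, 5, Player 2 chooses c2. Subgame-perfect outcome: (B, c2) with payoffs (15, 17).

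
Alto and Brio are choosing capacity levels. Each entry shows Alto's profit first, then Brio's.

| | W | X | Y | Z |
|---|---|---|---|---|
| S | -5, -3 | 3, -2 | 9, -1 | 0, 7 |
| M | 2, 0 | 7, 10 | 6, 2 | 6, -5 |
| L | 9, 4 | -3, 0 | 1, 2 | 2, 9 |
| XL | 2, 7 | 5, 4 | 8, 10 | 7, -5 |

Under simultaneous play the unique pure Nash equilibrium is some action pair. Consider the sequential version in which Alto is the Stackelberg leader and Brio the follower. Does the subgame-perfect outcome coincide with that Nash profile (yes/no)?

Work backward from Brio's decision.
- S: Brio compares -3, -2, -1, 7 and picks Z; Alto would get 0.
- M: Brio compares 0, 10, 2, -5 and picks X; Alto would get 7.
- L: Brio compares 4, 0, 2, 9 and picks Z; Alto would get 2.
- XL: Brio compares 7, 4, 10, -5 and picks Y; Alto would get 8.
Maximizing over 0, 7, 2, 8, Alto chooses XL. Subgame-perfect outcome: (XL, Y) with payoffs (8, 10).
For the simultaneous game, intersect best replies.
Alto's best replies: W→L; X→M; Y→S; Z→XL.
Brio's best replies: S→Z; M→X; L→Z; XL→Y.
Only (M, X) has each player best-responding; Nash payoffs (7, 10).
Sequential outcome (XL, Y) differs from the Nash profile (M, X).

no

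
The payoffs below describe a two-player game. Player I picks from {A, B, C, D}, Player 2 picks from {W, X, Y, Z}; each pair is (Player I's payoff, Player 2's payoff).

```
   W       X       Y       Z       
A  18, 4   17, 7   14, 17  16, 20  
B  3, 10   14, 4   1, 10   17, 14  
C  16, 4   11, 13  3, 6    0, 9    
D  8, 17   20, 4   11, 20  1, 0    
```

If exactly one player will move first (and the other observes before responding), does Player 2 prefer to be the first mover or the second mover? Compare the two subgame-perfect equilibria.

first

If Player I leads: Player 2's best replies are A→Z, B→Z, C→X, D→Y; Player I's induced payoffs 16, 17, 11, 11; outcome (B, Z), payoffs (17, 14).
If Player 2 leads: Player I's best replies are W→A, X→D, Y→A, Z→B; Player 2's induced payoffs 4, 4, 17, 14; outcome (A, Y), payoffs (14, 17).
Player 2 gets 17 moving first and 14 moving second, so Player 2 prefers to move first.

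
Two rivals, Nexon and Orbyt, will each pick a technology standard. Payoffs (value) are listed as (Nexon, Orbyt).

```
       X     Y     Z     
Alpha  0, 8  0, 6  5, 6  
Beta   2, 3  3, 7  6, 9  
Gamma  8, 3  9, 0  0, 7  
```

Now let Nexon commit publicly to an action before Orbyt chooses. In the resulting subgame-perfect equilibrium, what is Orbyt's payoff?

9

Backward induction with Nexon moving first.
- Alpha: BR = X, leader payoff 0.
- Beta: BR = Z, leader payoff 6.
- Gamma: BR = Z, leader payoff 0.
Nexon's induced payoffs are 0, 6, 0, so Nexon commits to Beta. Subgame-perfect outcome: (Beta, Z) with payoffs (6, 9).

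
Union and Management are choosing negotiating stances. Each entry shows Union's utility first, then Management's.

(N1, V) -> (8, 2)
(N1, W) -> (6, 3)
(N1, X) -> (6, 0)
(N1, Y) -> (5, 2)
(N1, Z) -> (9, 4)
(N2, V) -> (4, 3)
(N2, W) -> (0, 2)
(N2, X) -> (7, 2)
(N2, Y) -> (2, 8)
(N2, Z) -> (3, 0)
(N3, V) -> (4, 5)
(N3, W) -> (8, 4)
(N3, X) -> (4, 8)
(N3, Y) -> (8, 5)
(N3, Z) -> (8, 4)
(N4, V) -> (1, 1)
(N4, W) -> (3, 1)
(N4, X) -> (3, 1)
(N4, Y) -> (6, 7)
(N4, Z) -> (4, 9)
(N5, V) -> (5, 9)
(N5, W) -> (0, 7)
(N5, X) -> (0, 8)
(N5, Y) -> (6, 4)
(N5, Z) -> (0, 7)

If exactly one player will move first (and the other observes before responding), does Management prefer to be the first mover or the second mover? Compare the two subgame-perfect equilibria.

first

If Union leads: Management's best replies are N1→Z, N2→Y, N3→X, N4→Z, N5→V; Union's induced payoffs 9, 2, 4, 4, 5; outcome (N1, Z), payoffs (9, 4).
If Management leads: Union's best replies are V→N1, W→N3, X→N2, Y→N3, Z→N1; Management's induced payoffs 2, 4, 2, 5, 4; outcome (N3, Y), payoffs (8, 5).
Management gets 5 moving first and 4 moving second, so Management prefers to move first.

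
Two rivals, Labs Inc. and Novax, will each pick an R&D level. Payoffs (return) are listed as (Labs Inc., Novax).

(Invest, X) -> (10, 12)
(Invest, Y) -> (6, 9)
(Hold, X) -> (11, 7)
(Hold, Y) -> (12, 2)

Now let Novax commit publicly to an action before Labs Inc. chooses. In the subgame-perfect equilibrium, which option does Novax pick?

X

Backward induction with Novax moving first.
- X: BR = Hold, leader payoff 7.
- Y: BR = Hold, leader payoff 2.
Novax's induced payoffs are 7, 2, so Novax commits to X. Subgame-perfect outcome: (Hold, X) with payoffs (11, 7).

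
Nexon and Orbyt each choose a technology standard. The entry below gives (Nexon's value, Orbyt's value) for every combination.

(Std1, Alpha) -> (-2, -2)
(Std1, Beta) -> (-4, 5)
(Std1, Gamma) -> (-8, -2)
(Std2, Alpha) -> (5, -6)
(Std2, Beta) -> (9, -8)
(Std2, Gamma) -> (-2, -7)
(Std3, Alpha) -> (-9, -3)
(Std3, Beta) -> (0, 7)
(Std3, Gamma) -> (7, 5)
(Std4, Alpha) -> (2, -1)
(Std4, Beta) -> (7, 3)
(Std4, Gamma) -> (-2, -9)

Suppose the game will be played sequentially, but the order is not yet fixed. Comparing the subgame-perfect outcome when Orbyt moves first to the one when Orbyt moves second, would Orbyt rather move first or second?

first

If Nexon leads: Orbyt's best replies are Std1→Beta, Std2→Alpha, Std3→Beta, Std4→Beta; Nexon's induced payoffs -4, 5, 0, 7; outcome (Std4, Beta), payoffs (7, 3).
If Orbyt leads: Nexon's best replies are Alpha→Std2, Beta→Std2, Gamma→Std3; Orbyt's induced payoffs -6, -8, 5; outcome (Std3, Gamma), payoffs (7, 5).
Orbyt gets 5 moving first and 3 moving second, so Orbyt prefers to move first.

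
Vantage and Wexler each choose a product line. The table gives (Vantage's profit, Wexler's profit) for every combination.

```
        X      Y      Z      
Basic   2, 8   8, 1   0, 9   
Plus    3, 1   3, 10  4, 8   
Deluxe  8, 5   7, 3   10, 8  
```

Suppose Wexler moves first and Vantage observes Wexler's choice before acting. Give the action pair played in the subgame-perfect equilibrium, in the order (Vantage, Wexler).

Work backward from Vantage's decision.
- X: BR = Deluxe, leader payoff 5.
- Y: BR = Basic, leader payoff 1.
- Z: BR = Deluxe, leader payoff 8.
Among 5, 1, 8, the best is 8 at Z. Subgame-perfect outcome: (Deluxe, Z) with payoffs (10, 8).

(Deluxe, Z)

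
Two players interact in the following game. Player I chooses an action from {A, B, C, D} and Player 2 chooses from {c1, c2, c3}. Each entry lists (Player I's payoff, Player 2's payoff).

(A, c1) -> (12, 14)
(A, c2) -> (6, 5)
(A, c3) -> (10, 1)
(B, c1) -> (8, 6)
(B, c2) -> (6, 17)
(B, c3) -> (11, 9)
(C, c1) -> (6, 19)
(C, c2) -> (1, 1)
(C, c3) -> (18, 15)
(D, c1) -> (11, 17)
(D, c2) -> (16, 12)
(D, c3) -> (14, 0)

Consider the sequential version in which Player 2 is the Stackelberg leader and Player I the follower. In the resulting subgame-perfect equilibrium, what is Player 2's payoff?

Player I best-responds to each possible Player 2 move:
- c1 → Player I plays A (best of 12, 8, 6, 11); Player 2 gets 14.
- c2 → Player I plays D (best of 6, 6, 1, 16); Player 2 gets 12.
- c3 → Player I plays C (best of 10, 11, 18, 14); Player 2 gets 15.
Maximizing over 14, 12, 15, Player 2 chooses c3. Subgame-perfect outcome: (C, c3) with payoffs (18, 15).

15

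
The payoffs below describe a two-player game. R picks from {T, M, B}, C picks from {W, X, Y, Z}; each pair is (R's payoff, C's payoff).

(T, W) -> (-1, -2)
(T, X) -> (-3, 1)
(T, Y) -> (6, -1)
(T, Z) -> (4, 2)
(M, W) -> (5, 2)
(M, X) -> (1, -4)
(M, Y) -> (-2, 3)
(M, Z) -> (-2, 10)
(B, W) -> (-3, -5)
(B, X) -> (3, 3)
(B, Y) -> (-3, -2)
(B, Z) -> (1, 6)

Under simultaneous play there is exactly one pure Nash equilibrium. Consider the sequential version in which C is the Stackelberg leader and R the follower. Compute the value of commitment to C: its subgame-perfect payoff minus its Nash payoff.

Backward induction with C moving first.
- W: BR = M, leader payoff 2.
- X: BR = B, leader payoff 3.
- Y: BR = T, leader payoff -1.
- Z: BR = T, leader payoff 2.
Maximizing over 2, 3, -1, 2, C chooses X. Subgame-perfect outcome: (B, X) with payoffs (3, 3).
Under simultaneous play:
R's best replies: W→M; X→B; Y→T; Z→T.
C's best replies: T→Z; M→Z; B→Z.
Only (T, Z) has each player best-responding; Nash payoffs (4, 2).
C's commitment gain: 3 − 2 = 1.

1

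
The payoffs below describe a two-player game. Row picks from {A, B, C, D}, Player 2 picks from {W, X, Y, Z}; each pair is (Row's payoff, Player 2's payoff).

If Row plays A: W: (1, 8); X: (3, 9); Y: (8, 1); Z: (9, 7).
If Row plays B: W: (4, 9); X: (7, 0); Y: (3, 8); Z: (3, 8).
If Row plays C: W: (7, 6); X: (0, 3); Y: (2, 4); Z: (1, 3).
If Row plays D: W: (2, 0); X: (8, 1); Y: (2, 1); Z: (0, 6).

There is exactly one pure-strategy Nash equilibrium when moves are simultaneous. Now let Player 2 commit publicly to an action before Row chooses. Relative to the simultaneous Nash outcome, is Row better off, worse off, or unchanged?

better off

Backward induction with Player 2 moving first.
- W → Row plays C (best of 1, 4, 7, 2); Player 2 gets 6.
- X → Row plays D (best of 3, 7, 0, 8); Player 2 gets 1.
- Y → Row plays A (best of 8, 3, 2, 2); Player 2 gets 1.
- Z → Row plays A (best of 9, 3, 1, 0); Player 2 gets 7.
Maximizing over 6, 1, 1, 7, Player 2 chooses Z. Subgame-perfect outcome: (A, Z) with payoffs (9, 7).
Under simultaneous play:
Row's best replies: W→C; X→D; Y→A; Z→A.
Player 2's best replies: A→X; B→W; C→W; D→Z.
Only (C, W) has each player best-responding; Nash payoffs (7, 6).
Row earns 9 sequentially versus 7 at the Nash outcome: better off.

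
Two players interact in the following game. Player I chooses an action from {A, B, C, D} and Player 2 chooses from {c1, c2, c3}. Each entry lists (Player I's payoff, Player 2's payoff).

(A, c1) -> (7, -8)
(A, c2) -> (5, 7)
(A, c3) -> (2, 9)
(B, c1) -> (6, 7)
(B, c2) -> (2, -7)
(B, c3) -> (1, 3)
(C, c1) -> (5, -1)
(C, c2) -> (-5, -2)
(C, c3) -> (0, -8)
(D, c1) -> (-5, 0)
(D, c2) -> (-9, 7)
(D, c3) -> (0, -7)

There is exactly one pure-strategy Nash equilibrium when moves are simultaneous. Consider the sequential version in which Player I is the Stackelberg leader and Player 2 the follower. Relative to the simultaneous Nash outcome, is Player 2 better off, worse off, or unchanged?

worse off

Solve by backward induction (Player I leads).
- A: BR = c3, leader payoff 2.
- B: BR = c1, leader payoff 6.
- C: BR = c1, leader payoff 5.
- D: BR = c2, leader payoff -9.
Player I's induced payoffs are 2, 6, 5, -9, so Player I commits to B. Subgame-perfect outcome: (B, c1) with payoffs (6, 7).
For the simultaneous game, intersect best replies.
Player I's best replies: c1→A; c2→A; c3→A.
Player 2's best replies: A→c3; B→c1; C→c1; D→c2.
Only (A, c3) has each player best-responding; Nash payoffs (2, 9).
Player 2 earns 7 sequentially versus 9 at the Nash outcome: worse off.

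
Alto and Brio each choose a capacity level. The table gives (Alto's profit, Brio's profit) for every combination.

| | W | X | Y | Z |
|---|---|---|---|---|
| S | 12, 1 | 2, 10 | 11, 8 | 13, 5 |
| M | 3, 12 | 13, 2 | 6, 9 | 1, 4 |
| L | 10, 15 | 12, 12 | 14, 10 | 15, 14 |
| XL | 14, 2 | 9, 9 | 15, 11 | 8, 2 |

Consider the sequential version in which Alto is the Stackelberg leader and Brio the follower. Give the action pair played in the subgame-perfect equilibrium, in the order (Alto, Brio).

(XL, Y)

Backward induction with Alto moving first.
- S → Brio plays X (best of 1, 10, 8, 5); Alto gets 2.
- M → Brio plays W (best of 12, 2, 9, 4); Alto gets 3.
- L → Brio plays W (best of 15, 12, 10, 14); Alto gets 10.
- XL → Brio plays Y (best of 2, 9, 11, 2); Alto gets 15.
Maximizing over 2, 3, 10, 15, Alto chooses XL. Subgame-perfect outcome: (XL, Y) with payoffs (15, 11).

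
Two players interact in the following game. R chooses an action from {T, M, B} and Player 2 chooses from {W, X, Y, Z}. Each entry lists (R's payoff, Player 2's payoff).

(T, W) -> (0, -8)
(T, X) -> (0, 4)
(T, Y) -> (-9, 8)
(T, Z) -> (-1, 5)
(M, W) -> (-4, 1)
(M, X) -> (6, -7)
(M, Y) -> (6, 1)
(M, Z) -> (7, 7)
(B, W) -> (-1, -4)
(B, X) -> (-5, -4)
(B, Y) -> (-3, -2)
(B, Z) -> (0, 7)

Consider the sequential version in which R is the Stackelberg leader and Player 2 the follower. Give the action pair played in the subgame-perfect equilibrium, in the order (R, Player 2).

(M, Z)

Player 2 best-responds to each possible R move:
- T → Player 2 plays Y (best of -8, 4, 8, 5); R gets -9.
- M → Player 2 plays Z (best of 1, -7, 1, 7); R gets 7.
- B → Player 2 plays Z (best of -4, -4, -2, 7); R gets 0.
Maximizing over -9, 7, 0, R chooses M. Subgame-perfect outcome: (M, Z) with payoffs (7, 7).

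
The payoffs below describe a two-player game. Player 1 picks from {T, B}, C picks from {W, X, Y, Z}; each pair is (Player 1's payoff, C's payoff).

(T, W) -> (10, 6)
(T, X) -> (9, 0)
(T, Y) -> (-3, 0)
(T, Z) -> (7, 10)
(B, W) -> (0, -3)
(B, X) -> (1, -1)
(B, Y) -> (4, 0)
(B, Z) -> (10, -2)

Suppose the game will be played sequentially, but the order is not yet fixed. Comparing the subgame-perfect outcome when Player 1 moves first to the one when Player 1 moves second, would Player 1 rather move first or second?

If Player 1 leads: C's best replies are T→Z, B→Y; Player 1's induced payoffs 7, 4; outcome (T, Z), payoffs (7, 10).
If C leads: Player 1's best replies are W→T, X→T, Y→B, Z→B; C's induced payoffs 6, 0, 0, -2; outcome (T, W), payoffs (10, 6).
Player 1 gets 7 moving first and 10 moving second, so Player 1 prefers to move second.

second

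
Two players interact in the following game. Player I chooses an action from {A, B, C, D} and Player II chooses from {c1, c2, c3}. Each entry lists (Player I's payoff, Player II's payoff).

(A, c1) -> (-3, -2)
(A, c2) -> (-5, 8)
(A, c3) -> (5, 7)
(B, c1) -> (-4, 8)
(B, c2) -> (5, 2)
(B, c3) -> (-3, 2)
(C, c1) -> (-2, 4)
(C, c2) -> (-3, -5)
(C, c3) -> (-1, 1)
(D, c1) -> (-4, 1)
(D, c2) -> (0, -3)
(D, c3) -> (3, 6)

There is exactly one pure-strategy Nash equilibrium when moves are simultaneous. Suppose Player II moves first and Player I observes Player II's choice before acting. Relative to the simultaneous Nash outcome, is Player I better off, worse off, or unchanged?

Solve by backward induction (Player II leads).
- c1 → Player I plays C (best of -3, -4, -2, -4); Player II gets 4.
- c2 → Player I plays B (best of -5, 5, -3, 0); Player II gets 2.
- c3 → Player I plays A (best of 5, -3, -1, 3); Player II gets 7.
Among 4, 2, 7, the best is 7 at c3. Subgame-perfect outcome: (A, c3) with payoffs (5, 7).
For the simultaneous game, intersect best replies.
Player I's best replies: c1→C; c2→B; c3→A.
Player II's best replies: A→c2; B→c1; C→c1; D→c3.
Only (C, c1) has each player best-responding; Nash payoffs (-2, 4).
Player I earns 5 sequentially versus -2 at the Nash outcome: better off.

better off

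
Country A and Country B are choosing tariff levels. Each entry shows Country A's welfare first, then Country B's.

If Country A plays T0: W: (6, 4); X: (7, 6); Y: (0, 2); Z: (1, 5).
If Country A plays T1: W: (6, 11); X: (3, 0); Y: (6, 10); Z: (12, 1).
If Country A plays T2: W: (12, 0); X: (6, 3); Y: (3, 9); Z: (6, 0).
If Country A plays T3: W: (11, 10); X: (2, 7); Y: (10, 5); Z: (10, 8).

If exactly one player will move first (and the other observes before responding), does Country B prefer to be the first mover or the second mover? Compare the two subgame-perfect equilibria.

second

If Country A leads: Country B's best replies are T0→X, T1→W, T2→Y, T3→W; Country A's induced payoffs 7, 6, 3, 11; outcome (T3, W), payoffs (11, 10).
If Country B leads: Country A's best replies are W→T2, X→T0, Y→T3, Z→T1; Country B's induced payoffs 0, 6, 5, 1; outcome (T0, X), payoffs (7, 6).
Country B gets 6 moving first and 10 moving second, so Country B prefers to move second.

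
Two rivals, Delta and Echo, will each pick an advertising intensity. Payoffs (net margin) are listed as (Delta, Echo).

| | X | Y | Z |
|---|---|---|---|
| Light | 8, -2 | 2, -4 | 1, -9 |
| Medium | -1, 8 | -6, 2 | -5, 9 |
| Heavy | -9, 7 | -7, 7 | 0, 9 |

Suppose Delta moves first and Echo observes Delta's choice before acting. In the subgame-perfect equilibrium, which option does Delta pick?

Light

Solve by backward induction (Delta leads).
- Light: Echo compares -2, -4, -9 and picks X; Delta would get 8.
- Medium: Echo compares 8, 2, 9 and picks Z; Delta would get -5.
- Heavy: Echo compares 7, 7, 9 and picks Z; Delta would get 0.
Among 8, -5, 0, the best is 8 at Light. Subgame-perfect outcome: (Light, X) with payoffs (8, -2).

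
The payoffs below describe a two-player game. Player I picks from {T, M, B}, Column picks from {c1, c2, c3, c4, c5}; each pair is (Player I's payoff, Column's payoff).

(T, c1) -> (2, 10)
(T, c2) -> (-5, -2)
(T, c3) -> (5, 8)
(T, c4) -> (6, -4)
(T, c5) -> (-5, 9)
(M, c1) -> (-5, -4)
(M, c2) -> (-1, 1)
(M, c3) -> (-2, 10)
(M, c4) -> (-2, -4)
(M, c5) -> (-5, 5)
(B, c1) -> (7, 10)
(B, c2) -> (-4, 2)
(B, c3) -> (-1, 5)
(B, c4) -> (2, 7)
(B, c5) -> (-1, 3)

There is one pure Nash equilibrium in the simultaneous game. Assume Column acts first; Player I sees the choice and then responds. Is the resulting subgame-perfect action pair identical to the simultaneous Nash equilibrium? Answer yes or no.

yes

Backward induction with Column moving first.
- c1: BR = B, leader payoff 10.
- c2: BR = M, leader payoff 1.
- c3: BR = T, leader payoff 8.
- c4: BR = T, leader payoff -4.
- c5: BR = B, leader payoff 3.
Column's induced payoffs are 10, 1, 8, -4, 3, so Column commits to c1. Subgame-perfect outcome: (B, c1) with payoffs (7, 10).
Now find the simultaneous Nash equilibrium.
Player I's best replies: c1→B; c2→M; c3→T; c4→T; c5→B.
Column's best replies: T→c1; M→c3; B→c1.
Only (B, c1) has each player best-responding; Nash payoffs (7, 10).
Sequential outcome (B, c1) coincides with the Nash profile (B, c1).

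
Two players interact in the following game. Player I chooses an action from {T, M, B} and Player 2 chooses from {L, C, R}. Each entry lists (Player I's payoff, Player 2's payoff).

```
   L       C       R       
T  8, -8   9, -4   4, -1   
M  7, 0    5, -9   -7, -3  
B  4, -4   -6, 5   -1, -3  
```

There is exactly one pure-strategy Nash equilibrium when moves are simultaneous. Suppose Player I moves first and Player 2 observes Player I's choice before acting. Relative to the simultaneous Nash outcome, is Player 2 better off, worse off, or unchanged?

Player 2 best-responds to each possible Player I move:
- T → Player 2 plays R (best of -8, -4, -1); Player I gets 4.
- M → Player 2 plays L (best of 0, -9, -3); Player I gets 7.
- B → Player 2 plays C (best of -4, 5, -3); Player I gets -6.
Among 4, 7, -6, the best is 7 at M. Subgame-perfect outcome: (M, L) with payoffs (7, 0).
Now find the simultaneous Nash equilibrium.
Player I's best replies: L→T; C→T; R→T.
Player 2's best replies: T→R; M→L; B→C.
The unique mutual best reply is (T, R), giving (4, -1).
Player 2 earns 0 sequentially versus -1 at the Nash outcome: better off.

better off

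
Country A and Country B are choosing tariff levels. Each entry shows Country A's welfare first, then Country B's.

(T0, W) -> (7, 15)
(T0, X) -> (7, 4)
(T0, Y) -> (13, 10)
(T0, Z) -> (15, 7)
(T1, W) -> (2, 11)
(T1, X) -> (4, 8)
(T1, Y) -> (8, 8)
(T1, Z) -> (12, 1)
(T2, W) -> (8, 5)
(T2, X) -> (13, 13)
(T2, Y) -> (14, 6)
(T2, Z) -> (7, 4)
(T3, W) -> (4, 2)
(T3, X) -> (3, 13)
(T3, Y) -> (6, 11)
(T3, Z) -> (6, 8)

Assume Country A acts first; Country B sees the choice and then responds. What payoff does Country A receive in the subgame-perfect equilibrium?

Backward induction with Country A moving first.
- T0: Country B compares 15, 4, 10, 7 and picks W; Country A would get 7.
- T1: Country B compares 11, 8, 8, 1 and picks W; Country A would get 2.
- T2: Country B compares 5, 13, 6, 4 and picks X; Country A would get 13.
- T3: Country B compares 2, 13, 11, 8 and picks X; Country A would get 3.
Maximizing over 7, 2, 13, 3, Country A chooses T2. Subgame-perfect outcome: (T2, X) with payoffs (13, 13).

13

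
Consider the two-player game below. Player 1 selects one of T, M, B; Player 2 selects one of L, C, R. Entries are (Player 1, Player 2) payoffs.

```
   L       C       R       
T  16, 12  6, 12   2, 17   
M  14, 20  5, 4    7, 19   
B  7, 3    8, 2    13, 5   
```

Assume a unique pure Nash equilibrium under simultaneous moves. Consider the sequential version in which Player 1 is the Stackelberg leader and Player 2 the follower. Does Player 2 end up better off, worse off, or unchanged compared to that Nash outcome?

better off

Solve by backward induction (Player 1 leads).
- T → Player 2 plays R (best of 12, 12, 17); Player 1 gets 2.
- M → Player 2 plays L (best of 20, 4, 19); Player 1 gets 14.
- B → Player 2 plays R (best of 3, 2, 5); Player 1 gets 13.
Maximizing over 2, 14, 13, Player 1 chooses M. Subgame-perfect outcome: (M, L) with payoffs (14, 20).
For the simultaneous game, intersect best replies.
Player 1's best replies: L→T; C→B; R→B.
Player 2's best replies: T→R; M→L; B→R.
The unique mutual best reply is (B, R), giving (13, 5).
Player 2 earns 20 sequentially versus 5 at the Nash outcome: better off.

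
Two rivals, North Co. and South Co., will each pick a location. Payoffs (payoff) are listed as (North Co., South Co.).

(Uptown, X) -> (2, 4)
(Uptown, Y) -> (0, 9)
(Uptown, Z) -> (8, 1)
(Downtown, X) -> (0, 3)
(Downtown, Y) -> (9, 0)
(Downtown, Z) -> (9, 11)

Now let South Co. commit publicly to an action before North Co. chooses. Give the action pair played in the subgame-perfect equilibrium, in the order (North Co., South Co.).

Work backward from North Co.'s decision.
- X → North Co. plays Uptown (best of 2, 0); South Co. gets 4.
- Y → North Co. plays Downtown (best of 0, 9); South Co. gets 0.
- Z → North Co. plays Downtown (best of 8, 9); South Co. gets 11.
Among 4, 0, 11, the best is 11 at Z. Subgame-perfect outcome: (Downtown, Z) with payoffs (9, 11).

(Downtown, Z)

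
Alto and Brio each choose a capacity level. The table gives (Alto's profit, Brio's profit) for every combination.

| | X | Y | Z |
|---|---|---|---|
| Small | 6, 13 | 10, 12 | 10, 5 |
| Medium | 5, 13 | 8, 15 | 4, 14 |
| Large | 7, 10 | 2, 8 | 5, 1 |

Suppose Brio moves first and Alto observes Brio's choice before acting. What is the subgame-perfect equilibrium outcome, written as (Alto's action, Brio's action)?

(Small, Y)

Alto best-responds to each possible Brio move:
- X → Alto plays Large (best of 6, 5, 7); Brio gets 10.
- Y → Alto plays Small (best of 10, 8, 2); Brio gets 12.
- Z → Alto plays Small (best of 10, 4, 5); Brio gets 5.
Among 10, 12, 5, the best is 12 at Y. Subgame-perfect outcome: (Small, Y) with payoffs (10, 12).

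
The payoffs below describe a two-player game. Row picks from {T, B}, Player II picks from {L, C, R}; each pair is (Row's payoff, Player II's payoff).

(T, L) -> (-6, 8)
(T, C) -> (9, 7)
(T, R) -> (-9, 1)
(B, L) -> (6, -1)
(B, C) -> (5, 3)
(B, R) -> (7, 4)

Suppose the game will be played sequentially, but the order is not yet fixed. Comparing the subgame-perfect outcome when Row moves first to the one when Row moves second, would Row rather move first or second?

second

If Row leads: Player II's best replies are T→L, B→R; Row's induced payoffs -6, 7; outcome (B, R), payoffs (7, 4).
If Player II leads: Row's best replies are L→B, C→T, R→B; Player II's induced payoffs -1, 7, 4; outcome (T, C), payoffs (9, 7).
Row gets 7 moving first and 9 moving second, so Row prefers to move second.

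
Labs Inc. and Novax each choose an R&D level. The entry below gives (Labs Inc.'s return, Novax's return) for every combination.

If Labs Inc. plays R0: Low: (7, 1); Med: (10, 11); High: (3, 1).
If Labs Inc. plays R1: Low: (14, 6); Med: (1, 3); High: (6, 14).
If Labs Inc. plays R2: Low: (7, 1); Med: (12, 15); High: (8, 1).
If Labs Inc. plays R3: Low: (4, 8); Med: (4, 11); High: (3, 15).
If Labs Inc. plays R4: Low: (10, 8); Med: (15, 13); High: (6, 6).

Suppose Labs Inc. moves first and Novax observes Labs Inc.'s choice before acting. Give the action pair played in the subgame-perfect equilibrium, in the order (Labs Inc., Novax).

(R4, Med)

Solve by backward induction (Labs Inc. leads).
- R0: Novax compares 1, 11, 1 and picks Med; Labs Inc. would get 10.
- R1: Novax compares 6, 3, 14 and picks High; Labs Inc. would get 6.
- R2: Novax compares 1, 15, 1 and picks Med; Labs Inc. would get 12.
- R3: Novax compares 8, 11, 15 and picks High; Labs Inc. would get 3.
- R4: Novax compares 8, 13, 6 and picks Med; Labs Inc. would get 15.
Maximizing over 10, 6, 12, 3, 15, Labs Inc. chooses R4. Subgame-perfect outcome: (R4, Med) with payoffs (15, 13).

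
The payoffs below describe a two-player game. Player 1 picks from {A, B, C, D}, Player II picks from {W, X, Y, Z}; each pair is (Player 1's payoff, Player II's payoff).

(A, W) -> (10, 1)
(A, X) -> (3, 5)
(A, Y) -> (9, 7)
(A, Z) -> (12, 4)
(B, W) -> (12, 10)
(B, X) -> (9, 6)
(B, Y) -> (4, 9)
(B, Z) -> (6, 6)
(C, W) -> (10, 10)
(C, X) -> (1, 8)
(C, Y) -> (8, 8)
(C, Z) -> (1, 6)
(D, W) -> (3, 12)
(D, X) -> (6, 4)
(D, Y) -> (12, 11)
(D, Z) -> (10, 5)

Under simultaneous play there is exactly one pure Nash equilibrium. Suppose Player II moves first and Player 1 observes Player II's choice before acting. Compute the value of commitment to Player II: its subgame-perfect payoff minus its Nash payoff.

Work backward from Player 1's decision.
- W: Player 1 compares 10, 12, 10, 3 and picks B; Player II would get 10.
- X: Player 1 compares 3, 9, 1, 6 and picks B; Player II would get 6.
- Y: Player 1 compares 9, 4, 8, 12 and picks D; Player II would get 11.
- Z: Player 1 compares 12, 6, 1, 10 and picks A; Player II would get 4.
Among 10, 6, 11, 4, the best is 11 at Y. Subgame-perfect outcome: (D, Y) with payoffs (12, 11).
Now find the simultaneous Nash equilibrium.
Player 1's best replies: W→B; X→B; Y→D; Z→A.
Player II's best replies: A→Y; B→W; C→W; D→W.
The unique mutual best reply is (B, W), giving (12, 10).
Player II's commitment gain: 11 − 10 = 1.

1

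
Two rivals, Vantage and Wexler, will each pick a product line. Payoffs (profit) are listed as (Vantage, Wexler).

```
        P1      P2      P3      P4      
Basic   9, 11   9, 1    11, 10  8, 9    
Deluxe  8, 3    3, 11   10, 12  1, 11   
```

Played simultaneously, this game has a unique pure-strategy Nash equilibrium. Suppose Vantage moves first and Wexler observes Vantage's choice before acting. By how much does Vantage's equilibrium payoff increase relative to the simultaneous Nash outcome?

Work backward from Wexler's decision.
- Basic → Wexler plays P1 (best of 11, 1, 10, 9); Vantage gets 9.
- Deluxe → Wexler plays P3 (best of 3, 11, 12, 11); Vantage gets 10.
Among 9, 10, the best is 10 at Deluxe. Subgame-perfect outcome: (Deluxe, P3) with payoffs (10, 12).
Now find the simultaneous Nash equilibrium.
Vantage's best replies: P1→Basic; P2→Basic; P3→Basic; P4→Basic.
Wexler's best replies: Basic→P1; Deluxe→P3.
The unique mutual best reply is (Basic, P1), giving (9, 11).
Vantage's commitment gain: 10 − 9 = 1.

1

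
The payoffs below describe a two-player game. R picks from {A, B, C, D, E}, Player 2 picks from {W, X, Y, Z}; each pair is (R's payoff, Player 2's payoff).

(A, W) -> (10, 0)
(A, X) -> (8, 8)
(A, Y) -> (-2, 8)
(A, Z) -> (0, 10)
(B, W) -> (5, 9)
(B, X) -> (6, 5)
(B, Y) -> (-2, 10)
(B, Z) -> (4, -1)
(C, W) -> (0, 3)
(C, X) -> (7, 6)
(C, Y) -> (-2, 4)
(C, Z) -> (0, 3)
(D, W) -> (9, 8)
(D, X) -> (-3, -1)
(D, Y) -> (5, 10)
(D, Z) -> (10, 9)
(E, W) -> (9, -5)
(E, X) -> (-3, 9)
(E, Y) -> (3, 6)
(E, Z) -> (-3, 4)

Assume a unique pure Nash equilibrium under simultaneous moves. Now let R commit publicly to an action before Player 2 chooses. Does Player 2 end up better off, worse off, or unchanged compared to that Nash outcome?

Player 2 best-responds to each possible R move:
- A: BR = Z, leader payoff 0.
- B: BR = Y, leader payoff -2.
- C: BR = X, leader payoff 7.
- D: BR = Y, leader payoff 5.
- E: BR = X, leader payoff -3.
R's induced payoffs are 0, -2, 7, 5, -3, so R commits to C. Subgame-perfect outcome: (C, X) with payoffs (7, 6).
For the simultaneous game, intersect best replies.
R's best replies: W→A; X→A; Y→D; Z→D.
Player 2's best replies: A→Z; B→Y; C→X; D→Y; E→X.
Only (D, Y) has each player best-responding; Nash payoffs (5, 10).
Player 2 earns 6 sequentially versus 10 at the Nash outcome: worse off.

worse off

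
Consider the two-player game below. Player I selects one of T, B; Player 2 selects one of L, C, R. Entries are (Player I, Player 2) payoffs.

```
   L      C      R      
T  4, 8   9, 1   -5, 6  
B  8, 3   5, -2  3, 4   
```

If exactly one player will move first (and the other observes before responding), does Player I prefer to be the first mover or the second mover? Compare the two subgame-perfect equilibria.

first

If Player I leads: Player 2's best replies are T→L, B→R; Player I's induced payoffs 4, 3; outcome (T, L), payoffs (4, 8).
If Player 2 leads: Player I's best replies are L→B, C→T, R→B; Player 2's induced payoffs 3, 1, 4; outcome (B, R), payoffs (3, 4).
Player I gets 4 moving first and 3 moving second, so Player I prefers to move first.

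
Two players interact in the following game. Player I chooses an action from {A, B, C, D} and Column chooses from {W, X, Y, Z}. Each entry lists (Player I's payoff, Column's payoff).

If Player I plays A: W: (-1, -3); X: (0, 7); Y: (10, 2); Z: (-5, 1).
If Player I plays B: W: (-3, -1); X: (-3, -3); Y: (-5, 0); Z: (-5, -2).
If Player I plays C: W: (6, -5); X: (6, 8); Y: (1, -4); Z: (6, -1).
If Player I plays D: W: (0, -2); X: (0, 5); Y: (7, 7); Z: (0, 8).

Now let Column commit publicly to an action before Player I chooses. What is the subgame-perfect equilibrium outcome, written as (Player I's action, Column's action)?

(C, X)

Backward induction with Column moving first.
- W: BR = C, leader payoff -5.
- X: BR = C, leader payoff 8.
- Y: BR = A, leader payoff 2.
- Z: BR = C, leader payoff -1.
Maximizing over -5, 8, 2, -1, Column chooses X. Subgame-perfect outcome: (C, X) with payoffs (6, 8).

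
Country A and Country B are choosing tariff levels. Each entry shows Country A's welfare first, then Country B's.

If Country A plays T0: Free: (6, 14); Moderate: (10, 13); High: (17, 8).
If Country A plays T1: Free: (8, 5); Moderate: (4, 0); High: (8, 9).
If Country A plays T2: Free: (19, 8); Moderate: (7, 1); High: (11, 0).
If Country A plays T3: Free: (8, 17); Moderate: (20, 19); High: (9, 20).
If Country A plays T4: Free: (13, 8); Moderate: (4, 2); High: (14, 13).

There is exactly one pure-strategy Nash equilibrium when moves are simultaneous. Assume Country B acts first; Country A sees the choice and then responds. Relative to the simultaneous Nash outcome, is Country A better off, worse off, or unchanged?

Work backward from Country A's decision.
- Free: BR = T2, leader payoff 8.
- Moderate: BR = T3, leader payoff 19.
- High: BR = T0, leader payoff 8.
Among 8, 19, 8, the best is 19 at Moderate. Subgame-perfect outcome: (T3, Moderate) with payoffs (20, 19).
For the simultaneous game, intersect best replies.
Country A's best replies: Free→T2; Moderate→T3; High→T0.
Country B's best replies: T0→Free; T1→High; T2→Free; T3→High; T4→High.
The unique mutual best reply is (T2, Free), giving (19, 8).
Country A earns 20 sequentially versus 19 at the Nash outcome: better off.

better off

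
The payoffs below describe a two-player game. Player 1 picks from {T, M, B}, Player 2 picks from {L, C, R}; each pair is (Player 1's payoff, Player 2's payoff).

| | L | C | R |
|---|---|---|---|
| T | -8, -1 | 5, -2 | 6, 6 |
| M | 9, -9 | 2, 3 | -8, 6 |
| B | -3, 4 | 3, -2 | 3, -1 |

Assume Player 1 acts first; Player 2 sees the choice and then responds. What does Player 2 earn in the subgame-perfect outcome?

6

Backward induction with Player 1 moving first.
- T: Player 2 compares -1, -2, 6 and picks R; Player 1 would get 6.
- M: Player 2 compares -9, 3, 6 and picks R; Player 1 would get -8.
- B: Player 2 compares 4, -2, -1 and picks L; Player 1 would get -3.
Player 1's induced payoffs are 6, -8, -3, so Player 1 commits to T. Subgame-perfect outcome: (T, R) with payoffs (6, 6).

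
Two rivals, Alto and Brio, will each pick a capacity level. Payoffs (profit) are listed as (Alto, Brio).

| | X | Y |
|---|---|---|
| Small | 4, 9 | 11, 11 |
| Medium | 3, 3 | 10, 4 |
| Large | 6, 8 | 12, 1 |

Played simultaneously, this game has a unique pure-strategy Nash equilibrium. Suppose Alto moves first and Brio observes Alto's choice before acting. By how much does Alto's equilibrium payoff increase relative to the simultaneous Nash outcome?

5

Solve by backward induction (Alto leads).
- Small: Brio compares 9, 11 and picks Y; Alto would get 11.
- Medium: Brio compares 3, 4 and picks Y; Alto would get 10.
- Large: Brio compares 8, 1 and picks X; Alto would get 6.
Alto's induced payoffs are 11, 10, 6, so Alto commits to Small. Subgame-perfect outcome: (Small, Y) with payoffs (11, 11).
Now find the simultaneous Nash equilibrium.
Alto's best replies: X→Large; Y→Large.
Brio's best replies: Small→Y; Medium→Y; Large→X.
The unique mutual best reply is (Large, X), giving (6, 8).
Alto's commitment gain: 11 − 6 = 5.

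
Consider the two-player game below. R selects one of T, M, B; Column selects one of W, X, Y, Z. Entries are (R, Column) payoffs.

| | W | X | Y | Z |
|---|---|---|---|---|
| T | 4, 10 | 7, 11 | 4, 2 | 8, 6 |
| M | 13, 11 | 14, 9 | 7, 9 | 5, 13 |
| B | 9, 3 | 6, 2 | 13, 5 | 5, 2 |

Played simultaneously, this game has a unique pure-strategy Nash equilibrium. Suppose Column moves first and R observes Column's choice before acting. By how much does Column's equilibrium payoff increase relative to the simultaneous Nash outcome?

Solve by backward induction (Column leads).
- W: R compares 4, 13, 9 and picks M; Column would get 11.
- X: R compares 7, 14, 6 and picks M; Column would get 9.
- Y: R compares 4, 7, 13 and picks B; Column would get 5.
- Z: R compares 8, 5, 5 and picks T; Column would get 6.
Column's induced payoffs are 11, 9, 5, 6, so Column commits to W. Subgame-perfect outcome: (M, W) with payoffs (13, 11).
Now find the simultaneous Nash equilibrium.
R's best replies: W→M; X→M; Y→B; Z→T.
Column's best replies: T→X; M→Z; B→Y.
The unique mutual best reply is (B, Y), giving (13, 5).
Column's commitment gain: 11 − 5 = 6.

6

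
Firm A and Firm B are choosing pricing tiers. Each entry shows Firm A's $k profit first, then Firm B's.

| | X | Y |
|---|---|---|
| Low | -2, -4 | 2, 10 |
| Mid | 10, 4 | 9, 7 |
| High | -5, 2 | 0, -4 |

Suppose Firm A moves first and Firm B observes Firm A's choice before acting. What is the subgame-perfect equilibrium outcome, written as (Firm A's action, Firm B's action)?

Work backward from Firm B's decision.
- Low → Firm B plays Y (best of -4, 10); Firm A gets 2.
- Mid → Firm B plays Y (best of 4, 7); Firm A gets 9.
- High → Firm B plays X (best of 2, -4); Firm A gets -5.
Firm A's induced payoffs are 2, 9, -5, so Firm A commits to Mid. Subgame-perfect outcome: (Mid, Y) with payoffs (9, 7).

(Mid, Y)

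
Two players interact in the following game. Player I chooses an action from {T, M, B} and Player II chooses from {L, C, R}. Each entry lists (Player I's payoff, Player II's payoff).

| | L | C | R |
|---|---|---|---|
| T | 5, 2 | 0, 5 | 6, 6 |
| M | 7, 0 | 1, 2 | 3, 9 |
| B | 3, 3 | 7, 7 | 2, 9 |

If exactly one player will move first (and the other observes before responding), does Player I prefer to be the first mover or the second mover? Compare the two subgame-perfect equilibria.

If Player I leads: Player II's best replies are T→R, M→R, B→R; Player I's induced payoffs 6, 3, 2; outcome (T, R), payoffs (6, 6).
If Player II leads: Player I's best replies are L→M, C→B, R→T; Player II's induced payoffs 0, 7, 6; outcome (B, C), payoffs (7, 7).
Player I gets 6 moving first and 7 moving second, so Player I prefers to move second.

second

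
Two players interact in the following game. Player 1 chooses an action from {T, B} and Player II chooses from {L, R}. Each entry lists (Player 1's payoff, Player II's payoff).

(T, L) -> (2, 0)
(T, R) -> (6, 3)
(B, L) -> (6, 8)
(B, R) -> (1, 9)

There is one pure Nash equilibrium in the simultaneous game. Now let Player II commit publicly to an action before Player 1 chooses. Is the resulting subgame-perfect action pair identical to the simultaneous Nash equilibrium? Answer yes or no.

Backward induction with Player II moving first.
- L: Player 1 compares 2, 6 and picks B; Player II would get 8.
- R: Player 1 compares 6, 1 and picks T; Player II would get 3.
Among 8, 3, the best is 8 at L. Subgame-perfect outcome: (B, L) with payoffs (6, 8).
Now find the simultaneous Nash equilibrium.
Player 1's best replies: L→B; R→T.
Player II's best replies: T→R; B→R.
Only (T, R) has each player best-responding; Nash payoffs (6, 3).
Sequential outcome (B, L) differs from the Nash profile (T, R).

no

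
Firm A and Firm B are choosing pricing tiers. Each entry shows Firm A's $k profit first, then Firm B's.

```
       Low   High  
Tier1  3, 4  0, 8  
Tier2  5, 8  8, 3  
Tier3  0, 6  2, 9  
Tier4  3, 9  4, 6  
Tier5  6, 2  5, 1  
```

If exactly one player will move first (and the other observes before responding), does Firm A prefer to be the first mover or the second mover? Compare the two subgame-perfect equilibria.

second

If Firm A leads: Firm B's best replies are Tier1→High, Tier2→Low, Tier3→High, Tier4→Low, Tier5→Low; Firm A's induced payoffs 0, 5, 2, 3, 6; outcome (Tier5, Low), payoffs (6, 2).
If Firm B leads: Firm A's best replies are Low→Tier5, High→Tier2; Firm B's induced payoffs 2, 3; outcome (Tier2, High), payoffs (8, 3).
Firm A gets 6 moving first and 8 moving second, so Firm A prefers to move second.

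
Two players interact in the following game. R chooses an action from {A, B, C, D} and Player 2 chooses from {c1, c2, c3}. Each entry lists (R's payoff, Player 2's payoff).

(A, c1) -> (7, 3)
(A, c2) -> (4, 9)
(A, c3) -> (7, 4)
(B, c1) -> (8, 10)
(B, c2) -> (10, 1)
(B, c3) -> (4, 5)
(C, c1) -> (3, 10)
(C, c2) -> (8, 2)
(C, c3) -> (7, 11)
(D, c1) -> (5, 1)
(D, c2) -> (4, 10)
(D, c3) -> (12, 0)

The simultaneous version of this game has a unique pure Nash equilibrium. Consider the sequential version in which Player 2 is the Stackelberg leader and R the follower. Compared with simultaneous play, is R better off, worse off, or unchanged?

unchanged

Work backward from R's decision.
- c1: BR = B, leader payoff 10.
- c2: BR = B, leader payoff 1.
- c3: BR = D, leader payoff 0.
Among 10, 1, 0, the best is 10 at c1. Subgame-perfect outcome: (B, c1) with payoffs (8, 10).
Under simultaneous play:
R's best replies: c1→B; c2→B; c3→D.
Player 2's best replies: A→c2; B→c1; C→c3; D→c2.
Only (B, c1) has each player best-responding; Nash payoffs (8, 10).
R earns 8 sequentially versus 8 at the Nash outcome: unchanged.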